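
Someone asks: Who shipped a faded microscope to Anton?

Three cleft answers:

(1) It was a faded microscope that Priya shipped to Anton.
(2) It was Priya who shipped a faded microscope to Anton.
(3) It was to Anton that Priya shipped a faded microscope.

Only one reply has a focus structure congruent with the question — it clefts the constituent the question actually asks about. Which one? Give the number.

2

The question word "who" targets the subject (agent).
Option (1) clefts "a faded microscope" — the direct object, not what was asked.
Option (2) clefts "Priya" — that matches what the question asks about.
Option (3) clefts "to Anton" — the recipient, not what was asked.
So the congruent reply is (2).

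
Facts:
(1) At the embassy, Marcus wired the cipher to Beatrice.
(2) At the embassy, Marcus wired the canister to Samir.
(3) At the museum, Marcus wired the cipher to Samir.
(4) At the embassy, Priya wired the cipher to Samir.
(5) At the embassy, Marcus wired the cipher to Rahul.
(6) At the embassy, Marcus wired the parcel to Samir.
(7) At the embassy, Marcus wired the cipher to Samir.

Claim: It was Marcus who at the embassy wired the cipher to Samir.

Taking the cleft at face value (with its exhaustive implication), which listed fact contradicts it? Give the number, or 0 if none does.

The cleft puts "Marcus" in focus and presupposes the open proposition with the cipher as thing and Samir as recipient and at the embassy as setting.
The exhaustive reading says no other agent fits that background.
But fact (4) also has the cipher as thing and Samir as recipient and at the embassy as setting, with agent = Priya — so the exhaustive reading fails.

4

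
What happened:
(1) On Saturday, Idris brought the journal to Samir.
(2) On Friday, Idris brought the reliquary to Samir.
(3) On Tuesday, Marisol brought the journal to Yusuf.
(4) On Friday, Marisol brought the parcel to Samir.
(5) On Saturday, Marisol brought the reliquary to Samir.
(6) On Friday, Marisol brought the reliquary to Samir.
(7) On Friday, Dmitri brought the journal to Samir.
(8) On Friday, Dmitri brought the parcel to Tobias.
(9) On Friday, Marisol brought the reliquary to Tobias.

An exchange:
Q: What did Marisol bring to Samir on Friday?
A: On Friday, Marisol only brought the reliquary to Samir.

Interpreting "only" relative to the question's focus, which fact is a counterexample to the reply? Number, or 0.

The question "What did ...?" targets the thing, so in the reply the focus falls on "the reliquary".
So "only" ranges over things; the rest (Marisol as agent and Samir as recipient and on Friday as setting) is presupposed.
Fact (4) shares the background with a different thing (the parcel) — counterexample.
(Fact (5) would refute a reading with focus on the setting — but that is not what the question asks.)

4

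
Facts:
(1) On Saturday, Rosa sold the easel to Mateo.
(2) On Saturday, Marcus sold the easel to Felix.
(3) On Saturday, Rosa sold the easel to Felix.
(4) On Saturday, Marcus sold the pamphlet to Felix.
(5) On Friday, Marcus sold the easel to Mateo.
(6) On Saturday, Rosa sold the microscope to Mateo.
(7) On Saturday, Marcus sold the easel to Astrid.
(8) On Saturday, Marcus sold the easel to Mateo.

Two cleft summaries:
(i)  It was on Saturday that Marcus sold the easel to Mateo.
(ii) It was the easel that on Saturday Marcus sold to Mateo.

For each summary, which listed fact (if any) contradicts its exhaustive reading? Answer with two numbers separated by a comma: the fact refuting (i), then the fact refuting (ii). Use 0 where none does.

5, 0

(i): focus "on Saturday". Looking for Marcus as agent and the easel as thing and Mateo as recipient with some other setting — fact (5) has on Friday there. Refuted.
(ii): focus "the easel". No fact shares Marcus as agent and Mateo as recipient and on Saturday as setting with a different thing. 0.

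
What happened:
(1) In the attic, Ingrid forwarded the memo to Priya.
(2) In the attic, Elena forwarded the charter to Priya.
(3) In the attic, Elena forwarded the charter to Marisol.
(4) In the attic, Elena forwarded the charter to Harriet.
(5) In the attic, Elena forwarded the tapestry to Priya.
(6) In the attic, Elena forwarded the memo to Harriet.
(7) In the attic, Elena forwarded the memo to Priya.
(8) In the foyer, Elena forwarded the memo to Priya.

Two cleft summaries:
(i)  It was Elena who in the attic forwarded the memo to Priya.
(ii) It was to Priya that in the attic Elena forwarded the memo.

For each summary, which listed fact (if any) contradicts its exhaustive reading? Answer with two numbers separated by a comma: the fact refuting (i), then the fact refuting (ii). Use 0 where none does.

(i): focus "Elena". Looking for thing = the memo, recipient = Priya, setting = in the attic with some other agent — fact (1) has Ingrid there. Refuted.
(ii): focus "Priya". Looking for agent = Elena, thing = the memo, setting = in the attic with some other recipient — fact (6) has Harriet there. Refuted.

1, 6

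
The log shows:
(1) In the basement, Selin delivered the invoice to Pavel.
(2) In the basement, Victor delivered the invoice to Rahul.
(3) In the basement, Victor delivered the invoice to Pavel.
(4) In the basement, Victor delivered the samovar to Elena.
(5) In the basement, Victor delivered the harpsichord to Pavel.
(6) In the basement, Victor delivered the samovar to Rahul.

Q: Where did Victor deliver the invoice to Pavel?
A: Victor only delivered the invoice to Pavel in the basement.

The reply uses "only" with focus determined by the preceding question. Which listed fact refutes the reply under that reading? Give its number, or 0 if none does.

0

Answering "Where did ...?" puts focus on the setting — here, "in the basement".
"Only" then excludes alternative settings while the background — Victor as agent and the invoice as thing and Pavel as recipient — is held fixed.
No listed fact shares that background with another setting. Nothing contradicts the reply.
(Fact (5) would refute a reading with focus on the thing — but that is not what the question asks.)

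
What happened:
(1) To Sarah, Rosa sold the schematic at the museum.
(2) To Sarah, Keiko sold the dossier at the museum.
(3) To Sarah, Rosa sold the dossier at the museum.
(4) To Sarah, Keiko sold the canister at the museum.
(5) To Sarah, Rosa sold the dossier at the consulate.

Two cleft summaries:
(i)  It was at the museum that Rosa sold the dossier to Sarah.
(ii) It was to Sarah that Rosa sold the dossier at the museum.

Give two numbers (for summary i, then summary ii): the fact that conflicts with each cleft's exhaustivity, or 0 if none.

5, 0

Summary (i) focuses "at the museum" (the setting); background Rosa as agent and the dossier as thing and Sarah as recipient. Fact (5) matches that background with setting = at the consulate — refutes (i).
Summary (ii) focuses "Sarah" (the recipient); background Rosa as agent and the dossier as thing and at the museum as setting. No fact matches that background with a different recipient, so 0.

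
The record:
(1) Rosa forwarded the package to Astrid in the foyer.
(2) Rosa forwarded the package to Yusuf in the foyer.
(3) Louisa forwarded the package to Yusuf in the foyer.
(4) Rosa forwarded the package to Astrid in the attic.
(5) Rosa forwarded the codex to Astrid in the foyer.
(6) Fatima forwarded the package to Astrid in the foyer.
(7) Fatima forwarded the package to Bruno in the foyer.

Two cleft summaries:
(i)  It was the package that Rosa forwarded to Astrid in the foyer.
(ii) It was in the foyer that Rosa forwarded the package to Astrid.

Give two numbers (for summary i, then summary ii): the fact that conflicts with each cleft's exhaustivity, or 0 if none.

5, 4

(i): focus "the package". Looking for Rosa as agent and Astrid as recipient and in the foyer as setting with some other thing — fact (5) has the codex there. Refuted.
(ii): focus "in the foyer". Looking for Rosa as agent and the package as thing and Astrid as recipient with some other setting — fact (4) has in the attic there. Refuted.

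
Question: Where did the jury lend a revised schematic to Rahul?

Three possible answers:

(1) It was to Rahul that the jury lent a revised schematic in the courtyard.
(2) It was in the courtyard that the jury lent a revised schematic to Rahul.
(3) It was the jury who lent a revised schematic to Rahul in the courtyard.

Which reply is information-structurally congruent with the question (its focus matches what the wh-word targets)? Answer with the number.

The question word "where" targets the location.
Option (1) clefts "to Rahul" — the recipient, not what was asked.
Option (2) clefts "in the courtyard" — that matches what the question asks about.
Option (3) clefts "the jury" — the subject (agent), not what was asked.
So the congruent reply is (2).

2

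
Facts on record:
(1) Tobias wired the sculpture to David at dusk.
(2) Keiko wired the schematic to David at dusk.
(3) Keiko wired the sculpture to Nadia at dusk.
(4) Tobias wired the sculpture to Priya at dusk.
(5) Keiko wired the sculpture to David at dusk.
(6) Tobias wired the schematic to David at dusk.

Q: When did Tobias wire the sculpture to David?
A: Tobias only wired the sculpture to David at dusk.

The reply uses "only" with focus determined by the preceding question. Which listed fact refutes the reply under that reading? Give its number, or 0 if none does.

0

The question "When did ...?" targets the setting, so in the reply the focus falls on "at dusk".
"Only" then excludes alternative settings while the background — Tobias as agent and the sculpture as thing and David as recipient — is held fixed.
No fact keeps Tobias as agent and the sculpture as thing and David as recipient while changing the setting; every other fact differs on something backgrounded. The reply stands.
(Fact (4) would refute a reading with focus on the recipient — but that is not what the question asks.)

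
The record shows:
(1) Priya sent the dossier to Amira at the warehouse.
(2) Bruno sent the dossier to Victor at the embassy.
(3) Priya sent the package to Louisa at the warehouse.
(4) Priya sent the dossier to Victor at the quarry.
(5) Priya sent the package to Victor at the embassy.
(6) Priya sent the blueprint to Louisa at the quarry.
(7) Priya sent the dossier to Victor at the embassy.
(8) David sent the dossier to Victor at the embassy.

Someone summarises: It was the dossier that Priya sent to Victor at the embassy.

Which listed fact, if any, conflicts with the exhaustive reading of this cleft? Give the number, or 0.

5

Focus of the cleft: "the dossier" (the thing). Presupposed background: agent = Priya, recipient = Victor, setting = at the embassy.
The exhaustive reading says no other thing fits that background.
Fact (5) shares the background but with thing = the package; exhaustivity is violated.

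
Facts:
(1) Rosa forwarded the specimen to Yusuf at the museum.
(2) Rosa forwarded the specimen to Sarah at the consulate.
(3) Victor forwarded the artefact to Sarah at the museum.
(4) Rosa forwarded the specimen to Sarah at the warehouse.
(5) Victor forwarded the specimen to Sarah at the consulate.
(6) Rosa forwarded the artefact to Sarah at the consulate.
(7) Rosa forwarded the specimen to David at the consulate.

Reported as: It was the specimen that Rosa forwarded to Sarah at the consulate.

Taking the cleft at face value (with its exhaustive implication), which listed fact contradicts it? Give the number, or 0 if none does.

The cleft puts "the specimen" in focus and presupposes the open proposition with same agent, recipient, setting (Rosa / Sarah / at the consulate).
The exhaustive reading says no other thing fits that background.
Fact (6) shares the background but with thing = the artefact; exhaustivity is violated.

6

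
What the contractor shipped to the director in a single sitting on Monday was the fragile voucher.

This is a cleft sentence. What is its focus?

In a pseudo-cleft "What ... was X", the post-copular constituent X is the focus.
Here the focus is "the fragile voucher". The backgrounded (presupposed) material includes "the contractor", "to the director", "in a single sitting" and "on Monday".

the fragile voucher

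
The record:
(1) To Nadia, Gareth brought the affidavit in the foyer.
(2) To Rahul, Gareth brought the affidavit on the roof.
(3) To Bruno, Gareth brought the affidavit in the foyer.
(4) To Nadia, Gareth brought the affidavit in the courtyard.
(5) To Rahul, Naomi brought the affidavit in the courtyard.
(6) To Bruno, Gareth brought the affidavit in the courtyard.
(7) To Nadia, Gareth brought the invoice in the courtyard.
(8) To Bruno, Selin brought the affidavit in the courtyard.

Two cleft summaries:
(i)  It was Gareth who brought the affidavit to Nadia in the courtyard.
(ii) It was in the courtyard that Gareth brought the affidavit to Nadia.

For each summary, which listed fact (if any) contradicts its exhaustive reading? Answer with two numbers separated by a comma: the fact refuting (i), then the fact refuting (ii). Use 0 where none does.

Summary (i) focuses "Gareth" (the agent); background the affidavit as thing and Nadia as recipient and in the courtyard as setting. No fact matches that background with a different agent, so 0.
Summary (ii) focuses "in the courtyard" (the setting); background Gareth as agent and the affidavit as thing and Nadia as recipient. Fact (1) matches that background with setting = in the foyer — refutes (ii).

0, 1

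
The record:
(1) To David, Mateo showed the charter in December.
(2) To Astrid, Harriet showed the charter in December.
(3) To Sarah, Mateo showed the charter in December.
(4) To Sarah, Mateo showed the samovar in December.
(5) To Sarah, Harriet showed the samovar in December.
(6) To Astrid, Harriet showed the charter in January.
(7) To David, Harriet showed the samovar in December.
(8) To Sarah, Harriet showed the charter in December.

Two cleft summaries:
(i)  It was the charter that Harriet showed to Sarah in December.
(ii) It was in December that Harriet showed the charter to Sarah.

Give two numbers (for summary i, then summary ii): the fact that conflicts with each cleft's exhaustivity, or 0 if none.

(i): focus "the charter". Looking for agent = Harriet, recipient = Sarah, setting = in December with some other thing — fact (5) has the samovar there. Refuted.
(ii): focus "in December". No fact shares agent = Harriet, thing = the charter, recipient = Sarah with a different setting. 0.

5, 0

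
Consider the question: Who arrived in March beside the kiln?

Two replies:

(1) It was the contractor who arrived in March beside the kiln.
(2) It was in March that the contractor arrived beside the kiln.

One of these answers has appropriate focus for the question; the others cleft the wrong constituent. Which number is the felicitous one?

1

The question word "who" targets the subject (agent).
Option (1) clefts "the contractor" — that matches what the question asks about.
Option (2) clefts "in March" — the time, not what was asked.
So the congruent reply is (1).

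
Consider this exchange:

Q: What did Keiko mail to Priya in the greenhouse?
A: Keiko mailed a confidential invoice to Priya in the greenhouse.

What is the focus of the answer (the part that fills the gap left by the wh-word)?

a confidential invoice

The wh-word "what" asks about the direct object.
In the answer, "Keiko", "to Priya" and "in the greenhouse" are given — repeated from the question.
The constituent filling the direct object gap is "a confidential invoice"; that is the focus and would carry nuclear stress.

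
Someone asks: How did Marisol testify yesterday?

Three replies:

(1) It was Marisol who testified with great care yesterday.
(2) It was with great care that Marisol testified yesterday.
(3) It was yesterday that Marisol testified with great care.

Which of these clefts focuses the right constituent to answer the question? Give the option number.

The question word "how" targets the manner.
Option (1) clefts "Marisol" — the subject (agent), not what was asked.
Option (2) clefts "with great care" — that matches what the question asks about.
Option (3) clefts "yesterday" — the time, not what was asked.
So the congruent reply is (2).

2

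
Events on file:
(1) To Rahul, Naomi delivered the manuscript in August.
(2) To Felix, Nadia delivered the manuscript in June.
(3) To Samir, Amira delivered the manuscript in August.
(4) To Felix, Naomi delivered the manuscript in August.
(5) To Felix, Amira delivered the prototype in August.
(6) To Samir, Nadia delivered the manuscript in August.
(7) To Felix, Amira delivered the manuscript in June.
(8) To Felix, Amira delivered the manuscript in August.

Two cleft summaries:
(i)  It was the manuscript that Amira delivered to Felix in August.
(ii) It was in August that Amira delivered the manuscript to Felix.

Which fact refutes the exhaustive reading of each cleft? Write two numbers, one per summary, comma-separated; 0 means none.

5, 7

Summary (i) focuses "the manuscript" (the thing); background Amira as agent and Felix as recipient and in August as setting. Fact (5) matches that background with thing = the prototype — refutes (i).
Summary (ii) focuses "in August" (the setting); background Amira as agent and the manuscript as thing and Felix as recipient. Fact (7) matches that background with setting = in June — refutes (ii).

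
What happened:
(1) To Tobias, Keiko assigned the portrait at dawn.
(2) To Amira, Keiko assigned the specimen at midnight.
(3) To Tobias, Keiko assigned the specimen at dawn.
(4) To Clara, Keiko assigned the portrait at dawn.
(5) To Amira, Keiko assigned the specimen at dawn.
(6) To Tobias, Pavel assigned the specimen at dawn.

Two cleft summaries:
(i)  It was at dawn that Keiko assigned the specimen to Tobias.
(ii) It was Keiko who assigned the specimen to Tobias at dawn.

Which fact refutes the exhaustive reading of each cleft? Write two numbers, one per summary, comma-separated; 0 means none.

(i): focus "at dawn". No fact shares same agent, thing, recipient (Keiko / the specimen / Tobias) with a different setting. 0.
(ii): focus "Keiko". Looking for same thing, recipient, setting (the specimen / Tobias / at dawn) with some other agent — fact (6) has Pavel there. Refuted.

0, 6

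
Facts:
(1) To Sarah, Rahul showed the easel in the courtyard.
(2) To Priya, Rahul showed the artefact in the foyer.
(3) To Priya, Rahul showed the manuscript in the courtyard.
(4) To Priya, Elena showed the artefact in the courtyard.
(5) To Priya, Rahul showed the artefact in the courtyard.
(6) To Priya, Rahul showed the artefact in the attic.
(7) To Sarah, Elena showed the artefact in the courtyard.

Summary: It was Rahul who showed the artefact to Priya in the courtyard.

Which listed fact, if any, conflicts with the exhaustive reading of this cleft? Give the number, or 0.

Focus of the cleft: "Rahul" (the agent). Presupposed background: thing = the artefact, recipient = Priya, setting = in the courtyard.
The exhaustive reading says no other agent fits that background.
Fact (4) shares the background but with agent = Elena; exhaustivity is violated.

4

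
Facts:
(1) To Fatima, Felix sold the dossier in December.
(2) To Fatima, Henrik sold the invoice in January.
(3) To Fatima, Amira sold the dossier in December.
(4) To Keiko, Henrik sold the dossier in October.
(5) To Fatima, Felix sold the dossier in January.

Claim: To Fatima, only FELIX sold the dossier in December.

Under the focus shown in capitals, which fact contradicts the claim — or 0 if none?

The capitals mark "Felix" as focus. So "only" rules out other agents, with the rest (same thing, recipient, setting (the dossier / Fatima / in December)) as background.
Fact (3) matches on same thing, recipient, setting (the dossier / Fatima / in December), but has agent = Amira instead. That refutes the claim.

3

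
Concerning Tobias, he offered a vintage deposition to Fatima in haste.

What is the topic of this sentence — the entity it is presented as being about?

Tobias

The construction explicitly marks "Tobias" as what the sentence is about — the topic.
The remainder of the clause is the comment (what is said about the topic).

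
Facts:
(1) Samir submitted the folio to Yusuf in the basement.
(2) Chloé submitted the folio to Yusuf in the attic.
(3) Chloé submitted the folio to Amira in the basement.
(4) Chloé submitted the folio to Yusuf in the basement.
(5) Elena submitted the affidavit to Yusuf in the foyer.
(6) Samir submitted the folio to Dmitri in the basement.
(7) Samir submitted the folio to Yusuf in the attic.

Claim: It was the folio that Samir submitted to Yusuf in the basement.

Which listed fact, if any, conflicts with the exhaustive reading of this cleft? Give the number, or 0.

The cleft puts "the folio" in focus and presupposes the open proposition with same agent, recipient, setting (Samir / Yusuf / in the basement).
Exhaustivity: the folio is the only thing satisfying that background.
No listed fact matches the background with a different thing. Exhaustivity holds.

0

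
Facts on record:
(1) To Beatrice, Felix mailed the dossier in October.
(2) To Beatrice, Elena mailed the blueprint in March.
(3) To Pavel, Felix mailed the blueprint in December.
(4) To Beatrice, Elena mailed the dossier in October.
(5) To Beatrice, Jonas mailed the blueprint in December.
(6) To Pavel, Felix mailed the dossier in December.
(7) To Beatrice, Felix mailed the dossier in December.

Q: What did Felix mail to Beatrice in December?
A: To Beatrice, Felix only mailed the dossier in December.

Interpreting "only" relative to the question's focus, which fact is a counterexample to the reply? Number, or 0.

0

The question "What did ...?" targets the thing, so in the reply the focus falls on "the dossier".
"Only" then excludes alternative things while the background — same agent, recipient, setting (Felix / Beatrice / in December) — is held fixed.
No listed fact shares that background with another thing. Nothing contradicts the reply.
(Fact (1) would refute a reading with focus on the setting — but that is not what the question asks.)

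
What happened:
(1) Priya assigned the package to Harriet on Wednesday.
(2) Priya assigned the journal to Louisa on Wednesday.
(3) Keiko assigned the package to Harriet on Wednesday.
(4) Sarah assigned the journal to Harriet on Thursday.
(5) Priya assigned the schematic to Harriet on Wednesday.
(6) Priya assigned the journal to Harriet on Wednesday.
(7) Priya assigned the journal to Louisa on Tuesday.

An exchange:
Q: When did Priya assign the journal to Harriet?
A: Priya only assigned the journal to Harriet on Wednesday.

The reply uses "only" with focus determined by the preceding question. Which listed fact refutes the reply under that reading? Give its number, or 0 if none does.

0

The question "When did ...?" targets the setting, so in the reply the focus falls on "on Wednesday".
So "only" ranges over settings; the rest (agent = Priya, thing = the journal, recipient = Harriet) is presupposed.
No fact keeps agent = Priya, thing = the journal, recipient = Harriet while changing the setting; every other fact differs on something backgrounded. The reply stands.
(Fact (1) would refute a reading with focus on the thing — but that is not what the question asks.)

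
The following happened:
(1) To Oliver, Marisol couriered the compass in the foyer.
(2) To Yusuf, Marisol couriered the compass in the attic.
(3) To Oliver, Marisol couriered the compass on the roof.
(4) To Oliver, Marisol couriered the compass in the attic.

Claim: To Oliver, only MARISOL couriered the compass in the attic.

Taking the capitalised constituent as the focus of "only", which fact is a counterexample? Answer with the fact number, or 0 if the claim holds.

The capitals mark "Marisol" as focus. So "only" rules out other agents, with the rest (thing = the compass, recipient = Oliver, setting = in the attic) as background.
Every other fact changes something in the background, not just the agent. Nothing refutes the claim.

0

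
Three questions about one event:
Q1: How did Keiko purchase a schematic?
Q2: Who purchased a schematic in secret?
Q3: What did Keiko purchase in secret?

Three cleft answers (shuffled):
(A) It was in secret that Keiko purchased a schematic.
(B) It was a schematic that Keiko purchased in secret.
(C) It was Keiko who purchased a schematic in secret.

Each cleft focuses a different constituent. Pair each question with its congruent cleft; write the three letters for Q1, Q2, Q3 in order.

Q1 asks about the manner; cleft (A) focuses "in secret", which is the manner — so Q1 → A.
Q2 asks about the subject (agent); cleft (C) focuses "Keiko", which is the subject (agent) — so Q2 → C.
Q3 asks about the direct object; cleft (B) focuses "a schematic", which is the direct object — so Q3 → B.
Mapping: Q1→A, Q2→C, Q3→B.

ACB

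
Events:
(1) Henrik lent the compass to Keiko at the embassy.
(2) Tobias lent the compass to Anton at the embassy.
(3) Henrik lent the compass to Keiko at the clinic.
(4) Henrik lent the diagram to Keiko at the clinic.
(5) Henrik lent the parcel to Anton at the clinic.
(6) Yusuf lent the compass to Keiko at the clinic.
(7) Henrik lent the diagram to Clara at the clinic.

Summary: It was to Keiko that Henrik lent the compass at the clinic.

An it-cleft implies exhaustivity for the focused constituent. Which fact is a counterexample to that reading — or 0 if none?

0

Focus of the cleft: "Keiko" (the recipient). Presupposed background: Henrik as agent and the compass as thing and at the clinic as setting.
The exhaustive reading says no other recipient fits that background.
Every other fact differs from the presupposition on some backgrounded slot, so none challenges the exhaustivity.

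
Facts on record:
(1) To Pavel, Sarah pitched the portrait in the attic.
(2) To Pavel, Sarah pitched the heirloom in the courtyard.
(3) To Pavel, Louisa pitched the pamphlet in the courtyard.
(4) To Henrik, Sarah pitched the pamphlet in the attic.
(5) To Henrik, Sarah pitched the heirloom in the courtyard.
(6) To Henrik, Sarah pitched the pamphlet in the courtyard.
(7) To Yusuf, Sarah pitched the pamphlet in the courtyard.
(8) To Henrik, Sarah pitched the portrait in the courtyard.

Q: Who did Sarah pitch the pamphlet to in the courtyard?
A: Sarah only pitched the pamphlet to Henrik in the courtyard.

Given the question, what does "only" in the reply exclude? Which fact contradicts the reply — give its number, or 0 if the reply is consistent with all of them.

The question "Who did ... to ...?" targets the recipient, so in the reply the focus falls on "Henrik".
"Only" then excludes alternative recipients while the background — same agent, thing, setting (Sarah / the pamphlet / in the courtyard) — is held fixed.
Fact (7) shares the background with a different recipient (Yusuf) — counterexample.
(Fact (4) would refute a reading with focus on the setting — but that is not what the question asks.)

7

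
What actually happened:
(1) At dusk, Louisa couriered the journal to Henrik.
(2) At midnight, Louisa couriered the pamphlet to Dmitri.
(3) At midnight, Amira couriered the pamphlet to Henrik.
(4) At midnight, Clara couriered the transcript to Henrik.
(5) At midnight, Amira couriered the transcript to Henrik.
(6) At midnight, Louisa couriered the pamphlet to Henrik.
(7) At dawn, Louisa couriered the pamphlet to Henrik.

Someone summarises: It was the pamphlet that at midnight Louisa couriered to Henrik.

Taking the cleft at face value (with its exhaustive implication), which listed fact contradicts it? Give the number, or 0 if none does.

0

Focus of the cleft: "the pamphlet" (the thing). Presupposed background: Louisa as agent and Henrik as recipient and at midnight as setting.
The exhaustive reading says no other thing fits that background.
No listed fact matches the background with a different thing. Exhaustivity holds.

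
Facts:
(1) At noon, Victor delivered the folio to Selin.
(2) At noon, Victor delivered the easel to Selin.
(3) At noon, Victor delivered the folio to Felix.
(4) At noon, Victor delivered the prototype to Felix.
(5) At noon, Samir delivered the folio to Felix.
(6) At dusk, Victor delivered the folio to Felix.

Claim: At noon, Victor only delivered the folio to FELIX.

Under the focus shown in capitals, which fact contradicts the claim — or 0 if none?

1

The capitals mark "Felix" as focus. So "only" rules out other recipients, with the rest (same agent, thing, setting (Victor / the folio / at noon)) as background.
Fact (1) shares the background but differs in recipient (Selin) — a counterexample.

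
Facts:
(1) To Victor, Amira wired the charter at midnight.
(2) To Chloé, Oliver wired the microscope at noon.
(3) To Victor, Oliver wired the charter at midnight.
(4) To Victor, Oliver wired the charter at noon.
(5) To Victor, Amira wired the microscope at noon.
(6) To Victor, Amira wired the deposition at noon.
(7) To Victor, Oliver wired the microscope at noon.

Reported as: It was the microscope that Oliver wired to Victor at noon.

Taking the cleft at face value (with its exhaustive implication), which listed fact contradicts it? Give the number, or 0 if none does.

4

The cleft puts "the microscope" in focus and presupposes the open proposition with Oliver as agent and Victor as recipient and at noon as setting.
The exhaustive reading says no other thing fits that background.
Fact (4) shares the background but with thing = the charter; exhaustivity is violated.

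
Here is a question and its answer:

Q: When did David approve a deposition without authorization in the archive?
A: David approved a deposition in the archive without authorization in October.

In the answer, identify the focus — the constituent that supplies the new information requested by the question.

in October

The wh-word "when" asks about the time.
In the answer, "David", "a deposition", "in the archive" and "without authorization" are given — repeated from the question.
The constituent filling the time gap is "in October"; that is the focus and would carry nuclear stress.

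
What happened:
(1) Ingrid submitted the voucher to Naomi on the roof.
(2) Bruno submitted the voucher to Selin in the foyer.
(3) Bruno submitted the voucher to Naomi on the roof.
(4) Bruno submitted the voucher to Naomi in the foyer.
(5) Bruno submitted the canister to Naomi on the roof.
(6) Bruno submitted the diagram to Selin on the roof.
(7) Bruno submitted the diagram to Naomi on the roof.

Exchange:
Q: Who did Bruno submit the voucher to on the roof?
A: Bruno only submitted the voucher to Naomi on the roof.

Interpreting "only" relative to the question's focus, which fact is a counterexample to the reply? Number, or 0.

0

The question "Who did ... to ...?" targets the recipient, so in the reply the focus falls on "Naomi".
So "only" ranges over recipients; the rest (Bruno as agent and the voucher as thing and on the roof as setting) is presupposed.
No listed fact shares that background with another recipient. Nothing contradicts the reply.
(Fact (5) would refute a reading with focus on the thing — but that is not what the question asks.)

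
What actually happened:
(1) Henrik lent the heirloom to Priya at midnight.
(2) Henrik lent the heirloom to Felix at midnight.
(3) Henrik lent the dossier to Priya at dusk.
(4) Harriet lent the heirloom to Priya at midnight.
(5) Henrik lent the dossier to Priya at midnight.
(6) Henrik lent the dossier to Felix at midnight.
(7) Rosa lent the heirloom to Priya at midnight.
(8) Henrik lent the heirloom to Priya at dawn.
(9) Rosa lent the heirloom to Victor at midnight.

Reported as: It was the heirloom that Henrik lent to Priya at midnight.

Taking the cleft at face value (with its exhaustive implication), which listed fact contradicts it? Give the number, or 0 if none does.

Focus of the cleft: "the heirloom" (the thing). Presupposed background: agent = Henrik, recipient = Priya, setting = at midnight.
Exhaustivity: the heirloom is the only thing satisfying that background.
But fact (5) also has agent = Henrik, recipient = Priya, setting = at midnight, with thing = the dossier — so the exhaustive reading fails.

5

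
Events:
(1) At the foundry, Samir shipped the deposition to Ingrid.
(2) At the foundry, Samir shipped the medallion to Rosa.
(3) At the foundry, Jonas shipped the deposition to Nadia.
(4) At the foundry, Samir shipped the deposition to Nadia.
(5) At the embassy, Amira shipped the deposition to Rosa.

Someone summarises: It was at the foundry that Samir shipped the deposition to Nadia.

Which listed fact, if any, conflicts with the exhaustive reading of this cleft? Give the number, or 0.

0

The cleft puts "at the foundry" in focus and presupposes the open proposition with agent = Samir, thing = the deposition, recipient = Nadia.
The exhaustive reading says no other setting fits that background.
No listed fact matches the background with a different setting. Exhaustivity holds.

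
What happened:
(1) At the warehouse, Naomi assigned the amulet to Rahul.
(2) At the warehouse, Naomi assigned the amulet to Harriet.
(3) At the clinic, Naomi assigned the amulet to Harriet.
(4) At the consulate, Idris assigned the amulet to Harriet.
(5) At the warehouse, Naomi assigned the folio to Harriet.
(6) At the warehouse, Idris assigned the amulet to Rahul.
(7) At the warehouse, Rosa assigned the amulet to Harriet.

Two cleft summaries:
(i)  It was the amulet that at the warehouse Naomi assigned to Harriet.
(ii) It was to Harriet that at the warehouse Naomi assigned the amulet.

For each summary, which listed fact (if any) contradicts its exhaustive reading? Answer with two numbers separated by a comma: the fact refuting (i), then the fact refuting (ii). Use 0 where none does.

(i): focus "the amulet". Looking for agent = Naomi, recipient = Harriet, setting = at the warehouse with some other thing — fact (5) has the folio there. Refuted.
(ii): focus "Harriet". Looking for agent = Naomi, thing = the amulet, setting = at the warehouse with some other recipient — fact (1) has Rahul there. Refuted.

5, 1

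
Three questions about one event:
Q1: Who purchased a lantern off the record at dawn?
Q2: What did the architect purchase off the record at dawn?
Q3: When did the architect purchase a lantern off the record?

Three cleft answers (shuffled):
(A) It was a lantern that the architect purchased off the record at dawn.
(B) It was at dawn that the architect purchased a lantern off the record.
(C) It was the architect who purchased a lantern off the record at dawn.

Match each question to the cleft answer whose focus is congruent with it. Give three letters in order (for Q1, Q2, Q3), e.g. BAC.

Q1 asks about the subject (agent); cleft (C) focuses "the architect", which is the subject (agent) — so Q1 → C.
Q2 asks about the direct object; cleft (A) focuses "a lantern", which is the direct object — so Q2 → A.
Q3 asks about the time; cleft (B) focuses "at dawn", which is the time — so Q3 → B.
Mapping: Q1→C, Q2→A, Q3→B.

CAB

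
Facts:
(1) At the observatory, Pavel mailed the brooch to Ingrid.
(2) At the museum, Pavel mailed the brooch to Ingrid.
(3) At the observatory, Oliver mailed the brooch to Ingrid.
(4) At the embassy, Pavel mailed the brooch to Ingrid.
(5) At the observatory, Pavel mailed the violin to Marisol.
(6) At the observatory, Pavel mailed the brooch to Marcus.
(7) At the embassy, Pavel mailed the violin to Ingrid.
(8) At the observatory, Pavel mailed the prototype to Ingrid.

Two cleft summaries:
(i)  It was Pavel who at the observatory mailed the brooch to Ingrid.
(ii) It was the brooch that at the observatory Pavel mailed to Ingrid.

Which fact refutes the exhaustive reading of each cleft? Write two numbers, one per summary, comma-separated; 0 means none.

3, 8

Summary (i) focuses "Pavel" (the agent); background thing = the brooch, recipient = Ingrid, setting = at the observatory. Fact (3) matches that background with agent = Oliver — refutes (i).
Summary (ii) focuses "the brooch" (the thing); background agent = Pavel, recipient = Ingrid, setting = at the observatory. Fact (8) matches that background with thing = the prototype — refutes (ii).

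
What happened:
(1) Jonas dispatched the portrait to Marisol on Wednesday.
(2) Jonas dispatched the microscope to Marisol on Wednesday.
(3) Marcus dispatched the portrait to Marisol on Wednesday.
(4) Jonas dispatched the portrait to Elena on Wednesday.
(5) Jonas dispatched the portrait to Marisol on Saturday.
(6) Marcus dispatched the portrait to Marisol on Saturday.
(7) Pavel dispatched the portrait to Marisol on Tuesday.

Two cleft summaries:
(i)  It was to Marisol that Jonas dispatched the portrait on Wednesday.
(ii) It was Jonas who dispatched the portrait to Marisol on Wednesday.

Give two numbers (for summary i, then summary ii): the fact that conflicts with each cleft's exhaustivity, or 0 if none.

4, 3

Summary (i) focuses "Marisol" (the recipient); background Jonas as agent and the portrait as thing and on Wednesday as setting. Fact (4) matches that background with recipient = Elena — refutes (i).
Summary (ii) focuses "Jonas" (the agent); background the portrait as thing and Marisol as recipient and on Wednesday as setting. Fact (3) matches that background with agent = Marcus — refutes (ii).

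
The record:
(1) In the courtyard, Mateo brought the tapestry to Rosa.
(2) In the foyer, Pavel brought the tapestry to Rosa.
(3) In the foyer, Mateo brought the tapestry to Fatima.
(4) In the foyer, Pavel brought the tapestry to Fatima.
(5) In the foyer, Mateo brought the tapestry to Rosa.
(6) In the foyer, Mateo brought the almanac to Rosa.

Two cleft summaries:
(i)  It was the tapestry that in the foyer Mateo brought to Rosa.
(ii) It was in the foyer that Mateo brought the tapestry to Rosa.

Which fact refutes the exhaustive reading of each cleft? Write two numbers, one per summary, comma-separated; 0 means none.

(i): focus "the tapestry". Looking for agent = Mateo, recipient = Rosa, setting = in the foyer with some other thing — fact (6) has the almanac there. Refuted.
(ii): focus "in the foyer". Looking for agent = Mateo, thing = the tapestry, recipient = Rosa with some other setting — fact (1) has in the courtyard there. Refuted.

6, 1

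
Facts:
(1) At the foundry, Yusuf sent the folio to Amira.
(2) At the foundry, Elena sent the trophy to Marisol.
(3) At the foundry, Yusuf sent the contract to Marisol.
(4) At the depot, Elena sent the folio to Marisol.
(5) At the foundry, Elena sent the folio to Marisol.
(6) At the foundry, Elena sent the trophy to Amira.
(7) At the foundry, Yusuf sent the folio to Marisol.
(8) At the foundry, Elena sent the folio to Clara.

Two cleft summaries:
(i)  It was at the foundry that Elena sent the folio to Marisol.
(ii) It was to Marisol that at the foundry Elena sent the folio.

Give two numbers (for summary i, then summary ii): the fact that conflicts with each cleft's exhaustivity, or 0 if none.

(i): focus "at the foundry". Looking for Elena as agent and the folio as thing and Marisol as recipient with some other setting — fact (4) has at the depot there. Refuted.
(ii): focus "Marisol". Looking for Elena as agent and the folio as thing and at the foundry as setting with some other recipient — fact (8) has Clara there. Refuted.

4, 8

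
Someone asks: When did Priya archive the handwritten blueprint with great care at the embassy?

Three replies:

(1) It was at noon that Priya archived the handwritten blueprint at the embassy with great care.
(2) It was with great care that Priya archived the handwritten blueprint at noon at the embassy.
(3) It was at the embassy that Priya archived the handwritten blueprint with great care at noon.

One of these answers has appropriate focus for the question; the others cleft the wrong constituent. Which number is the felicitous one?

The question word "when" targets the time.
Option (1) clefts "at noon" — that matches what the question asks about.
Option (2) clefts "with great care" — the manner, not what was asked.
Option (3) clefts "at the embassy" — the location, not what was asked.
So the congruent reply is (1).

1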